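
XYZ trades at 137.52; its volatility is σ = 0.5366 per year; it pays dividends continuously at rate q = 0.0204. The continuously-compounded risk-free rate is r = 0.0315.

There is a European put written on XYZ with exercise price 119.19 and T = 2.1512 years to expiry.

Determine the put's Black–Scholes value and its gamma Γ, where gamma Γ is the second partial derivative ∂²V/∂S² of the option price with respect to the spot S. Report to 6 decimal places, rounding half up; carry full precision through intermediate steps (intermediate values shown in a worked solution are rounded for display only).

price = 27.857419
Γ = 0.002937

σ√T = 0.5366·√2.1512 = 0.787030
d₁ = (ln(S/K) + (r−q+σ²/2)T) / (σ√T) = (ln(137.52/119.19) + (0.0315−0.0204+0.5366²/2)·2.1512) / 0.787030 = (0.143051 + 0.333586) / 0.787030 = 0.605615
d₂ = d₁ − σ√T = 0.605615 − 0.787030 = -0.181415
e^{−rT} = 0.934482
e^{−qT} = 0.957065
N(−d₁) = 0.272385,  N(−d₂) = 0.571979
Put price V = K·e^{−rT}·N(−d₂) − S·e^{−qT}·N(−d₁) = 63.707557 − 35.850137 = 27.857419
φ(d₁) = (1/√(2π))·e^{−d₁²/2} = 0.332099
Γ = e^{−qT}·φ(d₁) / (S·σ·√T) = 0.002937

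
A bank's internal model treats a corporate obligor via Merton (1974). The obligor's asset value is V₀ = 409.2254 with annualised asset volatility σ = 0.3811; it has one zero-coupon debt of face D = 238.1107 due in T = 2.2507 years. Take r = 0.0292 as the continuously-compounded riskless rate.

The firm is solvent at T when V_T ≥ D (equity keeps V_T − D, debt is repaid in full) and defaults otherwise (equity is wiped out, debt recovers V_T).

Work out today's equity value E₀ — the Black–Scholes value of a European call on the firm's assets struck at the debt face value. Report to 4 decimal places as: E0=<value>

Apply the equity-as-call identities (strike 238.1107, horizon 2.2507 years):
d₁ = [ln(V₀/D) + (r + σ²/2)T] / (σ√T)
   = [ln(409.2254/238.1107) + (0.0292 + 0.5·0.3811²)·2.2507] / (0.3811·√2.2507)
   = [0.541530 + 0.229163] / 0.571739 = 1.347982
d₂ = d₁ − σ√T = 1.347982 − 0.571739 = 0.776243
N(d₁) = 0.911168,  N(d₂) = 0.781197,  e^(−rT) = 0.936393
E₀ = V₀·N(d₁) − D·e^(−rT)·N(d₂)
   = 409.2254·0.911168 − 238.1107·0.936393·0.781197 = 198.693329

E0=198.6933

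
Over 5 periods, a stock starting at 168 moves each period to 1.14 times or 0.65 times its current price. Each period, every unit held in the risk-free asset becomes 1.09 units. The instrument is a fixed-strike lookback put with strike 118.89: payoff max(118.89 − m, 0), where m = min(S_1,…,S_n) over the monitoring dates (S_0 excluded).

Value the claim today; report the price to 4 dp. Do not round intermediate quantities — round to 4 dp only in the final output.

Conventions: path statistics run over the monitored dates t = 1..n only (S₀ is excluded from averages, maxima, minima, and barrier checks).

price = 2.0614

Risk-neutral up-probability p* = (R−d)/(u−d) = (1.09−0.65)/(1.14−0.65) = 0.8980; the claim prices as the p*-weighted sum of path payoffs discounted by R^5.
Enumerate all 2^5 = 32 price paths (U = up ×1.14, D = down ×0.65); each path with k up-moves has probability p*^k·(1−p*)^(5−k).
DDDDD: m=19.4929, payoff=99.3971, prob=0.000011
UDDDD: m=34.1875, payoff=84.7025, prob=0.000097
DUDDD: m=34.1875, payoff=84.7025, prob=0.000097
UUDDD: m=59.9596, payoff=58.9304, prob=0.000857
DDUDD: m=34.1875, payoff=84.7025, prob=0.000097
UDUDD: m=59.9596, payoff=58.9304, prob=0.000857
DUUDD: m=59.9596, payoff=58.9304, prob=0.000857
UUUDD: m=105.1600, payoff=13.7300, prob=0.007539
DDDUD: m=34.1875, payoff=84.7025, prob=0.000097
UDDUD: m=59.9596, payoff=58.9304, prob=0.000857
DUDUD: m=59.9596, payoff=58.9304, prob=0.000857
UUDUD: m=105.1600, payoff=13.7300, prob=0.007539
DDUUD: m=59.9596, payoff=58.9304, prob=0.000857
UDUUD: m=105.1600, payoff=13.7300, prob=0.007539
DUUUD: m=105.1600, payoff=13.7300, prob=0.007539
UUUUD: m=184.4344, payoff=0.0000, prob=0.066344
DDDDU: m=29.9890, payoff=88.9009, prob=0.000097
UDDDU: m=52.5962, payoff=66.2938, prob=0.000857
DUDDU: m=52.5962, payoff=66.2938, prob=0.000857
UUDDU: m=92.2456, payoff=26.6444, prob=0.007539
DDUDU: m=52.5962, payoff=66.2938, prob=0.000857
UDUDU: m=92.2456, payoff=26.6444, prob=0.007539
DUUDU: m=92.2456, payoff=26.6444, prob=0.007539
UUUDU: m=161.7846, payoff=0.0000, prob=0.066344
DDDUU: m=46.1370, payoff=72.7530, prob=0.000857
UDDUU: m=80.9172, payoff=37.9728, prob=0.007539
DUDUU: m=80.9172, payoff=37.9728, prob=0.007539
UUDUU: m=141.9163, payoff=0.0000, prob=0.066344
DDUUU: m=70.9800, payoff=47.9100, prob=0.007539
UDUUU: m=124.4880, payoff=0.0000, prob=0.066344
DUUUU: m=109.2000, payoff=9.6900, prob=0.066344
UUUUU: m=191.5200, payoff=0.0000, prob=0.583825
Price = Σ prob·payoff / R^5 = 3.171664 / 1.538624 = 2.0614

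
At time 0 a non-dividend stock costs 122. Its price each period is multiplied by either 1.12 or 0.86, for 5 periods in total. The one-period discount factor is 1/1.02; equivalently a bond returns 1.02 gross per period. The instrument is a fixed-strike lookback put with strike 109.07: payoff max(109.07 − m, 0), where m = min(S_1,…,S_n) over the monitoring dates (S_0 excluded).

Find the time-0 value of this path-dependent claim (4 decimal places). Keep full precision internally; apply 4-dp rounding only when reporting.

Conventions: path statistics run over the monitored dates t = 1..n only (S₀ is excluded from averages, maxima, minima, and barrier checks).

price = 7.5637

Under the martingale measure an up-move has probability p* = 0.6154; value the claim as the probability-weighted average of per-path payoffs, discounted 5 periods at R = 1.02.
Enumerate all 2^5 = 32 price paths (U = up ×1.12, D = down ×0.86); each path with k up-moves has probability p*^k·(1−p*)^(5−k).
DDDDD: m=57.3921, payoff=51.6779, prob=0.008417
UDDDD: m=74.7432, payoff=34.3268, prob=0.013466
DUDDD: m=74.7432, payoff=34.3268, prob=0.013466
UUDDD: m=97.3400, payoff=11.7300, prob=0.021546
DDUDD: m=74.7432, payoff=34.3268, prob=0.013466
UDUDD: m=97.3400, payoff=11.7300, prob=0.021546
DUUDD: m=97.3400, payoff=11.7300, prob=0.021546
UUUDD: m=126.7683, payoff=0.0000, prob=0.034474
DDDUD: m=74.7432, payoff=34.3268, prob=0.013466
UDDUD: m=97.3400, payoff=11.7300, prob=0.021546
DUDUD: m=97.3400, payoff=11.7300, prob=0.021546
UUDUD: m=126.7683, payoff=0.0000, prob=0.034474
DDUUD: m=90.2312, payoff=18.8388, prob=0.021546
UDUUD: m=117.5104, payoff=0.0000, prob=0.034474
DUUUD: m=104.9200, payoff=4.1500, prob=0.034474
UUUUD: m=136.6400, payoff=0.0000, prob=0.055159
DDDDU: m=66.7350, payoff=42.3350, prob=0.013466
UDDDU: m=86.9107, payoff=22.1593, prob=0.021546
DUDDU: m=86.9107, payoff=22.1593, prob=0.021546
UUDDU: m=113.1860, payoff=0.0000, prob=0.034474
DDUDU: m=86.9107, payoff=22.1593, prob=0.021546
UDUDU: m=113.1860, payoff=0.0000, prob=0.034474
DUUDU: m=104.9200, payoff=4.1500, prob=0.034474
UUUDU: m=136.6400, payoff=0.0000, prob=0.055159
DDDUU: m=77.5988, payoff=31.4712, prob=0.021546
UDDUU: m=101.0589, payoff=8.0111, prob=0.034474
DUDUU: m=101.0589, payoff=8.0111, prob=0.034474
UUDUU: m=131.6116, payoff=0.0000, prob=0.055159
DDUUU: m=90.2312, payoff=18.8388, prob=0.034474
UDUUU: m=117.5104, payoff=0.0000, prob=0.055159
DUUUU: m=104.9200, payoff=4.1500, prob=0.055159
UUUUU: m=136.6400, payoff=0.0000, prob=0.088254
Price = Σ prob·payoff / R^5 = 8.350980 / 1.104081 = 7.5637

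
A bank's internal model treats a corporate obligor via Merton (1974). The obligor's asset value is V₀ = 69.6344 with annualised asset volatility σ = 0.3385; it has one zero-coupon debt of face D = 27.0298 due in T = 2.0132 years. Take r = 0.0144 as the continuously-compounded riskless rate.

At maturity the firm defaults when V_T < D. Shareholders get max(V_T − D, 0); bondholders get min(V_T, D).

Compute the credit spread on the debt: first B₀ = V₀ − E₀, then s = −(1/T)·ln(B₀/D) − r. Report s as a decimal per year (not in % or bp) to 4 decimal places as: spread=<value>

Apply the equity-as-call identities (strike 27.0298, horizon 2.0132 years):
d₁ = [ln(V₀/D) + (r + σ²/2)T] / (σ√T)
   = [ln(69.6344/27.0298) + (0.0144 + 0.5·0.3385²)·2.0132] / (0.3385·√2.0132)
   = [0.946319 + 0.144329] / 0.480288 = 2.270817
d₂ = d₁ − σ√T = 2.270817 − 0.480288 = 1.790529
N(d₁) = 0.988421,  N(d₂) = 0.963316,  e^(−rT) = 0.971426
E₀ = V₀·N(d₁) − D·e^(−rT)·N(d₂)
   = 69.6344·0.988421 − 27.0298·0.971426·0.963316 = 43.533889
B₀ = V₀ − E₀ = 69.6344 − 43.533889 = 26.100511
spread = −(1/T)·ln(B₀/D) − r = −(1/2.0132)·ln(26.100511/27.0298) − 0.0144 = 0.00297785

spread=0.0030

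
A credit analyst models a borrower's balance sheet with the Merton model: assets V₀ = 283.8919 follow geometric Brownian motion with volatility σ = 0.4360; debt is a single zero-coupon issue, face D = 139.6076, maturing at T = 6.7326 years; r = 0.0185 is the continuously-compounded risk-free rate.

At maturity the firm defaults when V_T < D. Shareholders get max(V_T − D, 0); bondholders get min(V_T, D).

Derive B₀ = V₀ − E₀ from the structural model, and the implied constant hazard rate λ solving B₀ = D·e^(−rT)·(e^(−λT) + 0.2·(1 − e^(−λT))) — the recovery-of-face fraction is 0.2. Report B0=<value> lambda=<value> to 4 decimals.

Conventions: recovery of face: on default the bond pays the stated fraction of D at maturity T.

With assets at 283.8919 and a single debt payment of 139.6076 at 6.7326 years:
d₁ = [ln(V₀/D) + (r + σ²/2)T] / (σ√T)
   = [ln(283.8919/139.6076) + (0.0185 + 0.5·0.4360²)·6.7326] / (0.4360·√6.7326)
   = [0.709758 + 0.764473] / 1.131300 = 1.303130
d₂ = d₁ − σ√T = 1.303130 − 1.131300 = 0.171830
N(d₁) = 0.903735,  N(d₂) = 0.568214,  e^(−rT) = 0.882891
E₀ = V₀·N(d₁) − D·e^(−rT)·N(d₂)
   = 283.8919·0.903735 − 139.6076·0.882891·0.568214 = 186.525837
B₀ = V₀ − E₀ = 283.8919 − 186.525837 = 97.366063
e^(−λT) = (B₀·e^(rT)/D − 0.2)/(1 − 0.2) = (97.3661·1.132642/139.6076 − 0.2)/0.8 = 0.73741893
λ = −ln(0.73741893)/6.7326 = 0.045242

B0=97.3661 lambda=0.0452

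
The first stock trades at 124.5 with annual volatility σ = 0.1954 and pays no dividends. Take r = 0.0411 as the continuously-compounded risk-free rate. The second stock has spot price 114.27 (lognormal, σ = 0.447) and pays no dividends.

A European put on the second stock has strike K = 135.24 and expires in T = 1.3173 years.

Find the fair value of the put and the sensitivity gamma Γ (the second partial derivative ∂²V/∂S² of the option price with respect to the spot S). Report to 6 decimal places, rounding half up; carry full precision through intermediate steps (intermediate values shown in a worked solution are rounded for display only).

price = 32.049398
Γ = 0.006801

σ√T = 0.447·√1.3173 = 0.513038
d₁ = (ln(S/K) + (r+σ²/2)T) / (σ√T) = (ln(114.27/135.24) + (0.0411+0.447²/2)·1.3173) / 0.513038 = (-0.168487 + 0.185745) / 0.513038 = 0.033639
d₂ = d₁ − σ√T = 0.033639 − 0.513038 = -0.479399
e^{−rT} = 0.947298
N(−d₁) = 0.486582,  N(−d₂) = 0.684173
Put price V = K·e^{−rT}·N(−d₂) − S·N(−d₁) = 87.651162 − 55.601764 = 32.049398
φ(d₁) = (1/√(2π))·e^{−d₁²/2} = 0.398717
Γ = φ(d₁) / (S·σ·√T) = 0.006801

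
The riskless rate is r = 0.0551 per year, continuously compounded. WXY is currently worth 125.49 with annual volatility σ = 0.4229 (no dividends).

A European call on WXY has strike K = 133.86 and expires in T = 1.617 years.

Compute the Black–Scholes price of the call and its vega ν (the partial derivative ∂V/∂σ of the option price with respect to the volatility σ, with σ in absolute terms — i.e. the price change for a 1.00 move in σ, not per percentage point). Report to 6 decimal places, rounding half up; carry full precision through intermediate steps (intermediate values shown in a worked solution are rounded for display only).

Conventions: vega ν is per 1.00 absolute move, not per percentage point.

price = 27.826076
ν = 60.589436

σ√T = 0.4229·√1.617 = 0.537765
d₁ = (ln(S/K) + (r+σ²/2)T) / (σ√T) = (ln(125.49/133.86) + (0.0551+0.4229²/2)·1.617) / 0.537765 = (-0.064568 + 0.233692) / 0.537765 = 0.314494
d₂ = d₁ − σ√T = 0.314494 − 0.537765 = -0.223271
e^{−rT} = 0.914757
N(d₁) = 0.623427,  N(d₂) = 0.411662
Call price V = S·N(d₁) − K·e^{−rT}·N(d₂) = 78.233869 − 50.407793 = 27.826076
φ(d₁) = (1/√(2π))·e^{−d₁²/2} = 0.379693
ν = S·φ(d₁)·√T = 60.589436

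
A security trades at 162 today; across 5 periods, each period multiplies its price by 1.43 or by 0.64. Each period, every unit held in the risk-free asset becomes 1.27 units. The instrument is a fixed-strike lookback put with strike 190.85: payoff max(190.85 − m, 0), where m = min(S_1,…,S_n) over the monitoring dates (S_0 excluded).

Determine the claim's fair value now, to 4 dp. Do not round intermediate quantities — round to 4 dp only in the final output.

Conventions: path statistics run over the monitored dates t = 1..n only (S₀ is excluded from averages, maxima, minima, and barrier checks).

No-arbitrage gives p* = (R−d)/(u−d) = 0.7975: enumerate every path, weight its payoff by its p*-probability, and discount by R^5.
Enumerate all 2^5 = 32 price paths (U = up ×1.43, D = down ×0.64); each path with k up-moves has probability p*^k·(1−p*)^(5−k).
DDDDD: m=17.3946, payoff=173.4554, prob=0.000341
UDDDD: m=38.8661, payoff=151.9839, prob=0.001342
DUDDD: m=38.8661, payoff=151.9839, prob=0.001342
UUDDD: m=86.8414, payoff=104.0086, prob=0.005283
DDUDD: m=38.8661, payoff=151.9839, prob=0.001342
UDUDD: m=86.8414, payoff=104.0086, prob=0.005283
DUUDD: m=86.8414, payoff=104.0086, prob=0.005283
UUUDD: m=194.0363, payoff=0.0000, prob=0.020803
DDDUD: m=38.8661, payoff=151.9839, prob=0.001342
UDDUD: m=86.8414, payoff=104.0086, prob=0.005283
DUDUD: m=86.8414, payoff=104.0086, prob=0.005283
UUDUD: m=194.0363, payoff=0.0000, prob=0.020803
DDUUD: m=66.3552, payoff=124.4948, prob=0.005283
UDUUD: m=148.2624, payoff=42.5876, prob=0.020803
DUUUD: m=103.6800, payoff=87.1700, prob=0.020803
UUUUD: m=231.6600, payoff=0.0000, prob=0.081912
DDDDU: m=27.1791, payoff=163.6709, prob=0.001342
UDDDU: m=60.7283, payoff=130.1217, prob=0.005283
DUDDU: m=60.7283, payoff=130.1217, prob=0.005283
UUDDU: m=135.6897, payoff=55.1603, prob=0.020803
DDUDU: m=60.7283, payoff=130.1217, prob=0.005283
UDUDU: m=135.6897, payoff=55.1603, prob=0.020803
DUUDU: m=103.6800, payoff=87.1700, prob=0.020803
UUUDU: m=231.6600, payoff=0.0000, prob=0.081912
DDDUU: m=42.4673, payoff=148.3827, prob=0.005283
UDDUU: m=94.8879, payoff=95.9621, prob=0.020803
DUDUU: m=94.8879, payoff=95.9621, prob=0.020803
UUDUU: m=212.0152, payoff=0.0000, prob=0.081912
DDUUU: m=66.3552, payoff=124.4948, prob=0.020803
UDUUU: m=148.2624, payoff=42.5876, prob=0.081912
DUUUU: m=103.6800, payoff=87.1700, prob=0.081912
UUUUU: m=231.6600, payoff=0.0000, prob=0.322528
Price = Σ prob·payoff / R^5 = 31.364996 / 3.303837 = 9.4935

price = 9.4935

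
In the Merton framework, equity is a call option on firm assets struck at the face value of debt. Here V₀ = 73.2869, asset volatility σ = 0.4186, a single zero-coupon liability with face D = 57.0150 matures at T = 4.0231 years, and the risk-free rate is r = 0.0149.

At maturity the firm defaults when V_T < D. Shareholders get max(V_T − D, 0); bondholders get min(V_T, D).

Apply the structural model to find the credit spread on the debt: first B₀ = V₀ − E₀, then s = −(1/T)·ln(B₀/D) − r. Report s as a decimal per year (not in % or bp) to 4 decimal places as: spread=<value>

Equity is a call on the firm's assets struck at D = 57.0150:
d₁ = [ln(V₀/D) + (r + σ²/2)T] / (σ√T)
   = [ln(73.2869/57.0150) + (0.0149 + 0.5·0.4186²)·4.0231] / (0.4186·√4.0231)
   = [0.251067 + 0.412420] / 0.839614 = 0.790229
d₂ = d₁ − σ√T = 0.790229 − 0.839614 = -0.049385
N(d₁) = 0.785303,  N(d₂) = 0.480306,  e^(−rT) = 0.941817
E₀ = V₀·N(d₁) − D·e^(−rT)·N(d₂)
   = 73.2869·0.785303 − 57.0150·0.941817·0.480306 = 31.761078
B₀ = V₀ − E₀ = 73.2869 − 31.761078 = 41.525822
spread = −(1/T)·ln(B₀/D) − r = −(1/4.0231)·ln(41.525822/57.0150) − 0.0149 = 0.06389470

spread=0.0639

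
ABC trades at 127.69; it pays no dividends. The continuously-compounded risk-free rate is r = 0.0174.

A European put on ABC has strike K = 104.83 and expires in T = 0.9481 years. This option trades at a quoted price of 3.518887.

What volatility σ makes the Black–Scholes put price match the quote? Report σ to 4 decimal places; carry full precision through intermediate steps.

sigma = 0.2698

At σ = 0.2698 the Black–Scholes value reproduces the quote:
σ√T = 0.2698·√0.9481 = 0.262705
d₁ = (ln(S/K) + (r+σ²/2)T) / (σ√T) = (ln(127.69/104.83) + (0.0174+0.2698²/2)·0.9481) / 0.262705 = (0.197265 + 0.051004) / 0.262705 = 0.945049
d₂ = d₁ − σ√T = 0.945049 − 0.262705 = 0.682344
e^{−rT} = 0.983638
N(−d₁) = 0.172317,  N(−d₂) = 0.247511
V = K·e^{−rT}·N(−d₂) − S·N(−d₁) = 25.522038 − 22.003151 = 3.518887 (the observed quote) — the price is monotone increasing in volatility, hence this σ is the only solution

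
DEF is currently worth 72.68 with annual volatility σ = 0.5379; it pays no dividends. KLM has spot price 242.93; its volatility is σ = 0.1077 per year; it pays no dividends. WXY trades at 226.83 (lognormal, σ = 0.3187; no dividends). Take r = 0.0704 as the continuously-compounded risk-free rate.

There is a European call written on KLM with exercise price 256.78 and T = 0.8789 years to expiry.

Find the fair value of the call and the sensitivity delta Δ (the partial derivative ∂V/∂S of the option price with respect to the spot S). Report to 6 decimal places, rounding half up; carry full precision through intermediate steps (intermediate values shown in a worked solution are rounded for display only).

σ√T = 0.1077·√0.8789 = 0.100968
d₁ = (ln(S/K) + (r+σ²/2)T) / (σ√T) = (ln(242.93/256.78) + (0.0704+0.1077²/2)·0.8789) / 0.100968 = (-0.055446 + 0.066972) / 0.100968 = 0.114150
d₂ = d₁ − σ√T = 0.114150 − 0.100968 = 0.013181
e^{−rT} = 0.940001
N(d₁) = 0.545440,  N(d₂) = 0.505258
Call price V = S·N(d₁) − K·e^{−rT}·N(d₂) = 132.503851 − 121.955952 = 10.547899
Δ = N(d₁) = 0.545440

price = 10.547899
Δ = 0.545440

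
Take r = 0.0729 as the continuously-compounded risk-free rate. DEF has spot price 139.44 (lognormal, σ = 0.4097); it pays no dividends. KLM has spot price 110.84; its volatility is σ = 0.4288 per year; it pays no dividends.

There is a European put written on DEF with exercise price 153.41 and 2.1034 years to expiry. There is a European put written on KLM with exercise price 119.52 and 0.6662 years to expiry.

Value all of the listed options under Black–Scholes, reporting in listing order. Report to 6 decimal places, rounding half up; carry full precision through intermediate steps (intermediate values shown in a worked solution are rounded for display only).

price(DEF put K=153.41) = 27.884700
price(KLM put K=119.52) = 17.159316

[DEF put K=153.41]
σ√T = 0.4097·√2.1034 = 0.594192
d₁ = (ln(S/K) + (r+σ²/2)T) / (σ√T) = (ln(139.44/153.41) + (0.0729+0.4097²/2)·2.1034) / 0.594192 = (-0.095480 + 0.329870) / 0.594192 = 0.394469
d₂ = d₁ − σ√T = 0.394469 − 0.594192 = -0.199723
e^{−rT} = 0.857840
N(−d₁) = 0.346617,  N(−d₂) = 0.579151
price = K·e^{−rT}·N(−d₂) − S·N(−d₁) = 76.217034 − 48.332335 = 27.884700
[KLM put K=119.52]
σ√T = 0.4288·√0.6662 = 0.349991
d₁ = (ln(S/K) + (r+σ²/2)T) / (σ√T) = (ln(110.84/119.52) + (0.0729+0.4288²/2)·0.6662) / 0.349991 = (-0.075396 + 0.109813) / 0.349991 = 0.098336
d₂ = d₁ − σ√T = 0.098336 − 0.349991 = -0.251655
e^{−rT} = 0.952594
N(−d₁) = 0.460833,  N(−d₂) = 0.599346
price = K·e^{−rT}·N(−d₂) − S·N(−d₁) = 68.237998 − 51.078682 = 17.159316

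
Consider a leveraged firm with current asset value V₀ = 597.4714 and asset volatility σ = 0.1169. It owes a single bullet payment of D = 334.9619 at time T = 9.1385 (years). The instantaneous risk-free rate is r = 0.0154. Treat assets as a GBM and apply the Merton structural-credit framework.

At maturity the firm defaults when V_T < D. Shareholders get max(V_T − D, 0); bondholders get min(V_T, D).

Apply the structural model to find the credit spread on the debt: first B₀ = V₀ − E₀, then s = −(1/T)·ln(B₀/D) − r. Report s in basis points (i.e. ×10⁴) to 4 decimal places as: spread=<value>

spread=4.2282

Apply the equity-as-call identities (strike 334.9619, horizon 9.1385 years):
d₁ = [ln(V₀/D) + (r + σ²/2)T] / (σ√T)
   = [ln(597.4714/334.9619) + (0.0154 + 0.5·0.1169²)·9.1385] / (0.1169·√9.1385)
   = [0.578690 + 0.203174] / 0.353388 = 2.212480
d₂ = d₁ − σ√T = 2.212480 − 0.353388 = 1.859092
N(d₁) = 0.986533,  N(d₂) = 0.968493,  e^(−rT) = 0.868721
E₀ = V₀·N(d₁) − D·e^(−rT)·N(d₂)
   = 597.4714·0.986533 − 334.9619·0.868721·0.968493 = 307.605048
B₀ = V₀ − E₀ = 597.4714 − 307.605048 = 289.866352
spread = −(1/T)·ln(B₀/D) − r = −(1/9.1385)·ln(289.866352/334.9619) − 0.0154 = 0.00042282
in basis points: 0.00042282 × 10⁴ = 4.2282 bp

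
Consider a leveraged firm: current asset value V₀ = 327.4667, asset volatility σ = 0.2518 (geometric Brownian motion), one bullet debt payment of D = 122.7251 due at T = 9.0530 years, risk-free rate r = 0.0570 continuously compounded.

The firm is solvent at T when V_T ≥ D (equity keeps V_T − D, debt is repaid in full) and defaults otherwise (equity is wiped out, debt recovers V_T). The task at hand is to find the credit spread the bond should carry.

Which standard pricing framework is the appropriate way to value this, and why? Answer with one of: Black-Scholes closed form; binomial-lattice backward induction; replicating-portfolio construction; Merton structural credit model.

Key observation: with the firm-asset dynamics (V₀ = 327.4667) and a single zero-coupon liability of face 122.7251 given, debt value, spread, and default probability all derive from the option view of the balance sheet.

framework: Merton structural credit model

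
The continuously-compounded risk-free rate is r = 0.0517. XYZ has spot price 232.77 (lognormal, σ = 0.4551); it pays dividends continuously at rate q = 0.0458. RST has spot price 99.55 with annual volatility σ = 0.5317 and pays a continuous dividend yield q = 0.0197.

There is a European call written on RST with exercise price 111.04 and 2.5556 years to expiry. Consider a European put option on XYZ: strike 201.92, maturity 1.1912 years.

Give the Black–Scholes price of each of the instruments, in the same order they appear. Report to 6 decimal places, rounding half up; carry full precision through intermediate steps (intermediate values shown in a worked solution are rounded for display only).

[RST call K=111.04]
σ√T = 0.5317·√2.5556 = 0.849989
d₁ = (ln(S/K) + (r−q+σ²/2)T) / (σ√T) = (ln(99.55/111.04) + (0.0517−0.0197+0.5317²/2)·2.5556) / 0.849989 = (-0.109230 + 0.443020) / 0.849989 = 0.392698
d₂ = d₁ − σ√T = 0.392698 − 0.849989 = -0.457290
e^{−rT} = 0.876232
e^{−qT} = 0.950901
N(d₁) = 0.652729,  N(d₂) = 0.323731
price = S·e^{−qT}·N(d₁) − K·e^{−rT}·N(d₂) = 61.788743 − 31.498005 = 30.290738
[XYZ put K=201.92]
σ√T = 0.4551·√1.1912 = 0.496706
d₁ = (ln(S/K) + (r−q+σ²/2)T) / (σ√T) = (ln(232.77/201.92) + (0.0517−0.0458+0.4551²/2)·1.1912) / 0.496706 = (0.142179 + 0.130386) / 0.496706 = 0.548747
d₂ = d₁ − σ√T = 0.548747 − 0.496706 = 0.052041
e^{−rT} = 0.940273
e^{−qT} = 0.946905
N(−d₁) = 0.291590,  N(−d₂) = 0.479248
price = K·e^{−rT}·N(−d₂) − S·e^{−qT}·N(−d₁) = 90.989992 − 64.269558 = 26.720434

price(RST call K=111.04) = 30.290738
price(XYZ put K=201.92) = 26.720434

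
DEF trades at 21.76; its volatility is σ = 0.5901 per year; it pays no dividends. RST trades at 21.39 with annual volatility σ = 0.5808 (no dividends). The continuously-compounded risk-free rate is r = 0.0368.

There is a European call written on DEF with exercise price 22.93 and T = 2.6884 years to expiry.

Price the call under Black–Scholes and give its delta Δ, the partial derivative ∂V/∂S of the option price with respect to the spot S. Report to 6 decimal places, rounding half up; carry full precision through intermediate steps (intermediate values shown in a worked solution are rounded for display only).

price = 8.402393
Δ = 0.702601

σ√T = 0.5901·√2.6884 = 0.967548
d₁ = (ln(S/K) + (r+σ²/2)T) / (σ√T) = (ln(21.76/22.93) + (0.0368+0.5901²/2)·2.6884) / 0.967548 = (-0.052373 + 0.567008) / 0.967548 = 0.531896
d₂ = d₁ − σ√T = 0.531896 − 0.967548 = -0.435652
e^{−rT} = 0.905803
N(d₁) = 0.702601,  N(d₂) = 0.331545
Call price V = S·N(d₁) − K·e^{−rT}·N(d₂) = 15.288599 − 6.886205 = 8.402393
Δ = N(d₁) = 0.702601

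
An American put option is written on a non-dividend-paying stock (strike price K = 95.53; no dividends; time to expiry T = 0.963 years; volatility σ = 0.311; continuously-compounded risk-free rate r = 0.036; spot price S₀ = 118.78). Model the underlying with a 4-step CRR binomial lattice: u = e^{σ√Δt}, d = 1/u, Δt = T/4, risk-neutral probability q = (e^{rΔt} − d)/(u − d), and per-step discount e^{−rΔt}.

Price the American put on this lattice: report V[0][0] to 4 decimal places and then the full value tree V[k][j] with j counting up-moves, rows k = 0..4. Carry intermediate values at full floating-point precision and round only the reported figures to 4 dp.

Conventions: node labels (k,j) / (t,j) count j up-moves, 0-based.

price = 4.1321
tree:
4.1321
7.1863 1.0308
12.2601 2.0401 0.0000
20.3801 4.0377 0.0000 0.0000
31.0156 7.9913 0.0000 0.0000 0.0000

Δt=0.24075, u=1.16485, d=0.85848, q=0.49034, disc=e^(-rΔt)=0.99137
k=4 terminal: V=max(K-S,0) → 31.0156 7.9913 0.0000 0.0000 0.0000
k=3: j=0 S=75.1499 intr=20.3801 cont=19.5557 V=20.3801[EX]; j=1 S=101.9698 intr=0.0000 cont=4.0377 V=4.0377[hold]; j=2 S=138.3614 intr=0.0000 cont=0.0000 V=0.0000[hold]; j=3 S=187.7406 intr=0.0000 cont=0.0000 V=0.0000[hold]
k=2: j=0 S=87.5387 intr=7.9913 cont=12.2601 V=12.2601[hold]; j=1 S=118.7800 intr=0.0000 cont=2.0401 V=2.0401[hold]; j=2 S=161.1709 intr=0.0000 cont=0.0000 V=0.0000[hold]
k=1: j=0 S=101.9698 intr=0.0000 cont=7.1863 V=7.1863[hold]; j=1 S=138.3614 intr=0.0000 cont=1.0308 V=1.0308[hold]
k=0: j=0 S=118.7800 intr=0.0000 cont=4.1321 V=4.1321[hold]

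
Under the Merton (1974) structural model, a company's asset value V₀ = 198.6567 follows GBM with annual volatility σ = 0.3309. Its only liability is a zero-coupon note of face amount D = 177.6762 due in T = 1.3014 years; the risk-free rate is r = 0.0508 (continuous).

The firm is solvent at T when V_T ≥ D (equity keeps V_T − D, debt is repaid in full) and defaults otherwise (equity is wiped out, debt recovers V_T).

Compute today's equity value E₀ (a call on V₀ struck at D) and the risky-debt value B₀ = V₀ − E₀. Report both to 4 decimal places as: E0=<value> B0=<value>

E0=46.4207 B0=152.2360

With assets at 198.6567 and a single debt payment of 177.6762 at 1.3014 years:
d₁ = [ln(V₀/D) + (r + σ²/2)T] / (σ√T)
   = [ln(198.6567/177.6762) + (0.0508 + 0.5·0.3309²)·1.3014] / (0.3309·√1.3014)
   = [0.111615 + 0.137359] / 0.377487 = 0.659558
d₂ = d₁ − σ√T = 0.659558 − 0.377487 = 0.282071
N(d₁) = 0.745231,  N(d₂) = 0.611056,  e^(−rT) = 0.936027
E₀ = V₀·N(d₁) − D·e^(−rT)·N(d₂)
   = 198.6567·0.745231 − 177.6762·0.936027·0.611056 = 46.420742
B₀ = V₀ − E₀ = 198.6567 − 46.420742 = 152.235958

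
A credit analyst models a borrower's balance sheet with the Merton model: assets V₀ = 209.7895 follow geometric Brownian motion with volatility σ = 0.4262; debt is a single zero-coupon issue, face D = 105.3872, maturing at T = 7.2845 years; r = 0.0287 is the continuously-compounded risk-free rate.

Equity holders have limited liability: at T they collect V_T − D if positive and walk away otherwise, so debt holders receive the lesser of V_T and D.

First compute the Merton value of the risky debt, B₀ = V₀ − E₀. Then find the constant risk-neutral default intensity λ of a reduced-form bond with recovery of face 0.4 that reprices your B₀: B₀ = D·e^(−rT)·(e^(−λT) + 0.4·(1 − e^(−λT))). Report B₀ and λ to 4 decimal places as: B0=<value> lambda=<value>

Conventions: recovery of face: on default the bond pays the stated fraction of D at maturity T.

Work the structural quantities from V₀ = 209.7895 against face 105.3872:
d₁ = [ln(V₀/D) + (r + σ²/2)T] / (σ√T)
   = [ln(209.7895/105.3872) + (0.0287 + 0.5·0.4262²)·7.2845] / (0.4262·√7.2845)
   = [0.688463 + 0.870667] / 1.150306 = 1.355405
d₂ = d₁ − σ√T = 1.355405 − 1.150306 = 0.205099
N(d₁) = 0.912356,  N(d₂) = 0.581253,  e^(−rT) = 0.811342
E₀ = V₀·N(d₁) − D·e^(−rT)·N(d₂)
   = 209.7895·0.912356 − 105.3872·0.811342·0.581253 = 141.702581
B₀ = V₀ − E₀ = 209.7895 − 141.702581 = 68.086919
e^(−λT) = (B₀·e^(rT)/D − 0.4)/(1 − 0.4) = (68.0869·1.232525/105.3872 − 0.4)/0.6 = 0.66048417
λ = −ln(0.66048417)/7.2845 = 0.056940

B0=68.0869 lambda=0.0569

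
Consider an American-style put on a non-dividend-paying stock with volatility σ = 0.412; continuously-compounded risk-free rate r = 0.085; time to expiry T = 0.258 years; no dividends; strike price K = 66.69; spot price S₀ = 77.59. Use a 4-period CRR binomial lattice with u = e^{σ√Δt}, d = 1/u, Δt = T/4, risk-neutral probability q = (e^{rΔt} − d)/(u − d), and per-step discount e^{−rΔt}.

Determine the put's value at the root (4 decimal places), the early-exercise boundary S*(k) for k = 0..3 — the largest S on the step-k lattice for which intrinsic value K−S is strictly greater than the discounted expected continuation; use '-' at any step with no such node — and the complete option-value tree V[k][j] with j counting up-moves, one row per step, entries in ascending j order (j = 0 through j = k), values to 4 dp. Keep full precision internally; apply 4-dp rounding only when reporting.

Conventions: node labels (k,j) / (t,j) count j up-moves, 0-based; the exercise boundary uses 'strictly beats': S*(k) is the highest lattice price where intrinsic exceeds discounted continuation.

price = 1.9172
boundary = - - - 56.6864
tree:
1.9172
3.3950 0.4610
5.9011 0.9272 0.0000
10.0036 1.8648 0.0000 0.0000
15.6353 3.7508 0.0000 0.0000 0.0000

Δt=0.06450  u=1.11031  d=0.90065  q=0.50009  discount=0.99453
step 4 (expiry): payoffs max(K−S,0) = 15.6353 3.7508 0.0000 0.0000 0.0000
step 3: (k=3,j=0): S=56.6864, K−S=10.0036, hold=9.6390 ⇒ V=10.0036 exercise | (k=3,j=1): S=69.8817, K−S=0.0000, hold=1.8648 ⇒ V=1.8648 continue | (k=3,j=2): S=86.1486, K−S=0.0000, hold=0.0000 ⇒ V=0.0000 continue | (k=3,j=3): S=106.2021, K−S=0.0000, hold=0.0000 ⇒ V=0.0000 continue  boundary S*=56.6864
step 2: (k=2,j=0): S=62.9392, K−S=3.7508, hold=5.9011 ⇒ V=5.9011 continue | (k=2,j=1): S=77.5900, K−S=0.0000, hold=0.9272 ⇒ V=0.9272 continue | (k=2,j=2): S=95.6512, K−S=0.0000, hold=0.0000 ⇒ V=0.0000 continue  boundary S*=-
step 1: (k=1,j=0): S=69.8817, K−S=0.0000, hold=3.3950 ⇒ V=3.3950 continue | (k=1,j=1): S=86.1486, K−S=0.0000, hold=0.4610 ⇒ V=0.4610 continue  boundary S*=-
step 0: (k=0,j=0): S=77.5900, K−S=0.0000, hold=1.9172 ⇒ V=1.9172 continue  boundary S*=-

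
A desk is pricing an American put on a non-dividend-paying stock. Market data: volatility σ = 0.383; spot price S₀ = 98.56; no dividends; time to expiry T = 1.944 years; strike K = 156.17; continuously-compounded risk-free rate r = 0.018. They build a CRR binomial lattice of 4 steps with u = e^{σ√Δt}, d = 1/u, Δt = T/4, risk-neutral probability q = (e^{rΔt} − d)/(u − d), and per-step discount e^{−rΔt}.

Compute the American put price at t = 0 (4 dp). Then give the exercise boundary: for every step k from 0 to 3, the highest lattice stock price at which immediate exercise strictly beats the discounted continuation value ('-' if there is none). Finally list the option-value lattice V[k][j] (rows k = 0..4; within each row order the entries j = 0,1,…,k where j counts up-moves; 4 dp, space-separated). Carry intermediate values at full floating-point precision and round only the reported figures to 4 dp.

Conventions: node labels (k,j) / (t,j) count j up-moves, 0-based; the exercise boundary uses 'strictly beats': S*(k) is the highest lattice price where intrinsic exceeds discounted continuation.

price = 61.5269
boundary = - 75.4645 57.7809 75.4645
tree:
61.5269
80.7055 39.2786
98.3891 58.0198 17.1308
111.9289 80.7055 31.4151 0.0000
122.2959 98.3891 57.6100 0.0000 0.0000

params: Δt=0.48600 u=1.30604 d=0.76567 q=0.44990 e^(-rΔt)=0.99129
t_4 payoffs: 122.2959 98.3891 57.6100 0.0000 0.0000
t_3: node(3,0) S=44.2411 payoff=111.9289 vs cont=110.5686 → 111.9289 [stop]  node(3,1) S=75.4645 payoff=80.7055 vs cont=79.3453 → 80.7055 [stop]  node(3,2) S=128.7238 payoff=27.4462 vs cont=31.4151 → 31.4151 [wait]  node(3,3) S=219.5711 payoff=0.0000 vs cont=0.0000 → 0.0000 [wait]  ⇒ S*(3)=75.4645
t_2: node(2,0) S=57.7809 payoff=98.3891 vs cont=97.0289 → 98.3891 [stop]  node(2,1) S=98.5600 payoff=57.6100 vs cont=58.0198 → 58.0198 [wait]  node(2,2) S=168.1191 payoff=0.0000 vs cont=17.1308 → 17.1308 [wait]  ⇒ S*(2)=57.7809
t_1: node(1,0) S=75.4645 payoff=80.7055 vs cont=79.5281 → 80.7055 [stop]  node(1,1) S=128.7238 payoff=27.4462 vs cont=39.2786 → 39.2786 [wait]  ⇒ S*(1)=75.4645
t_0: node(0,0) S=98.5600 payoff=57.6100 vs cont=61.5269 → 61.5269 [wait]  ⇒ S*(0)=-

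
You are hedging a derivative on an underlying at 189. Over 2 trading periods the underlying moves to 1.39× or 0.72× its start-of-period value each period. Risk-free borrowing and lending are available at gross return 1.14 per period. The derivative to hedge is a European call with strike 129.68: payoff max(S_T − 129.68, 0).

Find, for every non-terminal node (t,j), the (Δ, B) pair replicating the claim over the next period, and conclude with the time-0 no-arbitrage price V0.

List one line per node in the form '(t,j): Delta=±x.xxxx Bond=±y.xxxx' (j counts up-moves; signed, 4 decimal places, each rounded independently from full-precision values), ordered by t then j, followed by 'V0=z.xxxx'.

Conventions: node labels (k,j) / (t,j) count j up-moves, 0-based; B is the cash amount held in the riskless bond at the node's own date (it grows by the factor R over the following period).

Under the risk-neutral measure, an up-move has probability p* = (R−d)/(u−d) = 0.6269 and values discount at R = 1.14.
Terminal payoffs: V(2,0)=0.0000, V(2,1)=59.4712, V(2,2)=235.4869
  t=1,j=0: stock 136.0800 → up 189.1512 (V=59.4712), down 97.9776 (V=0.0000). Price 32.7022; hedge Δ=0.6523, bond B=-56.0608.
  t=1,j=1: stock 262.7100 → up 365.1669 (V=235.4869), down 189.1512 (V=59.4712). Price 148.9556; hedge Δ=1.0000, bond B=-113.7544.
  t=0,j=0: stock 189.0000 → up 262.7100 (V=148.9556), down 136.0800 (V=32.7022). Price 92.6118; hedge Δ=0.9181, bond B=-80.9008.
Sanity check at the root: Δ(0,0)·S0 + B(0,0) reproduces V0 = 92.6118.

(0,0): Delta=0.9181 Bond=-80.9008
(1,0): Delta=0.6523 Bond=-56.0608
(1,1): Delta=1.0000 Bond=-113.7544
V0=92.6118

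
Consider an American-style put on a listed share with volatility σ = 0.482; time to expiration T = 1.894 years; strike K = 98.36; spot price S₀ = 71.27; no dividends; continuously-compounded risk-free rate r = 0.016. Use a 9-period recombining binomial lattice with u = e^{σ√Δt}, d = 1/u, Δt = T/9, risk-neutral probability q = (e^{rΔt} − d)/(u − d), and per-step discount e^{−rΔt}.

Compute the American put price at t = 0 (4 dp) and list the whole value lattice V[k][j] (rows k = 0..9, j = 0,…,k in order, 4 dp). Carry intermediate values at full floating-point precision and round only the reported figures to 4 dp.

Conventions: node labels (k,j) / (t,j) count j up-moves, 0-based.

params: Δt=0.21044 u=1.24747 d=0.80163 q=0.45251 e^(-rΔt)=0.99664
t_9 payoffs: 88.6179 83.1997 74.7680 61.6469 41.2282 9.4531 0.0000 0.0000 0.0000 0.0000
k=8: node(8,0) S=12.1529 payoff=86.2071 vs cont=85.8765 → 86.2071 [stop]  node(8,1) S=18.9119 payoff=79.4481 vs cont=79.1174 → 79.4481 [stop]  node(8,2) S=29.4302 payoff=68.9298 vs cont=68.5992 → 68.9298 [stop]  node(8,3) S=45.7983 payoff=52.5617 vs cont=52.2310 → 52.5617 [stop]  node(8,4) S=71.2700 payoff=27.0900 vs cont=26.7594 → 27.0900 [stop]  node(8,5) S=110.9082 payoff=0.0000 vs cont=5.1581 → 5.1581 [wait]  node(8,6) S=172.5920 payoff=0.0000 vs cont=0.0000 → 0.0000 [wait]  node(8,7) S=268.5825 payoff=0.0000 vs cont=0.0000 → 0.0000 [wait]  node(8,8) S=417.9599 payoff=0.0000 vs cont=0.0000 → 0.0000 [wait]
k=7: node(7,0) S=15.1603 payoff=83.1997 vs cont=82.8691 → 83.1997 [stop]  node(7,1) S=23.5920 payoff=74.7680 vs cont=74.4374 → 74.7680 [stop]  node(7,2) S=36.7131 payoff=61.6469 vs cont=61.3162 → 61.6469 [stop]  node(7,3) S=57.1318 payoff=41.2282 vs cont=40.8975 → 41.2282 [stop]  node(7,4) S=88.9069 payoff=9.4531 vs cont=17.1079 → 17.1079 [wait]  node(7,5) S=138.3542 payoff=0.0000 vs cont=2.8145 → 2.8145 [wait]  node(7,6) S=215.3026 payoff=0.0000 vs cont=0.0000 → 0.0000 [wait]  node(7,7) S=335.0473 payoff=0.0000 vs cont=0.0000 → 0.0000 [wait]
k=6: node(6,0) S=18.9119 payoff=79.4481 vs cont=79.1174 → 79.4481 [stop]  node(6,1) S=29.4302 payoff=68.9298 vs cont=68.5992 → 68.9298 [stop]  node(6,2) S=45.7983 payoff=52.5617 vs cont=52.2310 → 52.5617 [stop]  node(6,3) S=71.2700 payoff=27.0900 vs cont=30.2116 → 30.2116 [wait]  node(6,4) S=110.9082 payoff=0.0000 vs cont=10.6042 → 10.6042 [wait]  node(6,5) S=172.5920 payoff=0.0000 vs cont=1.5357 → 1.5357 [wait]  node(6,6) S=268.5825 payoff=0.0000 vs cont=0.0000 → 0.0000 [wait]
k=5: node(5,0) S=23.5920 payoff=74.7680 vs cont=74.4374 → 74.7680 [stop]  node(5,1) S=36.7131 payoff=61.6469 vs cont=61.3162 → 61.6469 [stop]  node(5,2) S=57.1318 payoff=41.2282 vs cont=42.3053 → 42.3053 [wait]  node(5,3) S=88.9069 payoff=9.4531 vs cont=21.2673 → 21.2673 [wait]  node(5,4) S=138.3542 payoff=0.0000 vs cont=6.4788 → 6.4788 [wait]  node(5,5) S=215.3026 payoff=0.0000 vs cont=0.8380 → 0.8380 [wait]
k=4: node(4,0) S=29.4302 payoff=68.9298 vs cont=68.5992 → 68.9298 [stop]  node(4,1) S=45.7983 payoff=52.5617 vs cont=52.7168 → 52.7168 [wait]  node(4,2) S=71.2700 payoff=27.0900 vs cont=32.6752 → 32.6752 [wait]  node(4,3) S=110.9082 payoff=0.0000 vs cont=14.5263 → 14.5263 [wait]  node(4,4) S=172.5920 payoff=0.0000 vs cont=3.9131 → 3.9131 [wait]
k=3: node(3,0) S=36.7131 payoff=61.6469 vs cont=61.3862 → 61.6469 [stop]  node(3,1) S=57.1318 payoff=41.2282 vs cont=43.5010 → 43.5010 [wait]  node(3,2) S=88.9069 payoff=9.4531 vs cont=24.3804 → 24.3804 [wait]  node(3,3) S=138.3542 payoff=0.0000 vs cont=9.6910 → 9.6910 [wait]
k=2: node(2,0) S=45.7983 payoff=52.5617 vs cont=53.2561 → 53.2561 [wait]  node(2,1) S=71.2700 payoff=27.0900 vs cont=34.7316 → 34.7316 [wait]  node(2,2) S=110.9082 payoff=0.0000 vs cont=17.6737 → 17.6737 [wait]
k=1: node(1,0) S=57.1318 payoff=41.2282 vs cont=44.7227 → 44.7227 [wait]  node(1,1) S=88.9069 payoff=9.4531 vs cont=26.9219 → 26.9219 [wait]
k=0: node(0,0) S=71.2700 payoff=27.0900 vs cont=36.5444 → 36.5444 [wait]

price = 36.5444
tree:
36.5444
44.7227 26.9219
53.2561 34.7316 17.6737
61.6469 43.5010 24.3804 9.6910
68.9298 52.7168 32.6752 14.5263 3.9131
74.7680 61.6469 42.3053 21.2673 6.4788 0.8380
79.4481 68.9298 52.5617 30.2116 10.6042 1.5357 0.0000
83.1997 74.7680 61.6469 41.2282 17.1079 2.8145 0.0000 0.0000
86.2071 79.4481 68.9298 52.5617 27.0900 5.1581 0.0000 0.0000 0.0000
88.6179 83.1997 74.7680 61.6469 41.2282 9.4531 0.0000 0.0000 0.0000 0.0000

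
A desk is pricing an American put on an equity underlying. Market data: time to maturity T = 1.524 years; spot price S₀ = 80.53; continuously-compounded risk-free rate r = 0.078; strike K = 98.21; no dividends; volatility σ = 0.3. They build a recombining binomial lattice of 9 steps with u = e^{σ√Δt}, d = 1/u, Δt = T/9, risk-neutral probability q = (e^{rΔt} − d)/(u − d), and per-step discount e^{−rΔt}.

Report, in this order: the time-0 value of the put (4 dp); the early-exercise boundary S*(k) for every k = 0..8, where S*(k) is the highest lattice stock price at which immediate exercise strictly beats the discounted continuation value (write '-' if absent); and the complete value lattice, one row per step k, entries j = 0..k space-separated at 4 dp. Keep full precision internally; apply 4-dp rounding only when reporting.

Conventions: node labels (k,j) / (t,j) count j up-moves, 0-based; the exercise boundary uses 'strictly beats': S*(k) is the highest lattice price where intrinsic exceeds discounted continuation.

price = 19.4566
boundary = - 71.1777 62.9115 71.1777 62.9115 71.1777 62.9115 71.1777 80.5300
tree:
19.4566
27.0323 13.0388
35.2985 19.0645 7.8722
42.6047 27.0323 12.2790 4.0514
49.0624 35.2985 18.5570 6.8629 1.5892
54.7701 42.6047 27.0323 11.2956 2.9927 0.3489
59.8150 49.0624 35.2985 17.9140 5.5439 0.7410 0.0000
64.2740 54.7701 42.6047 27.0323 10.0494 1.5738 0.0000 0.0000
68.2151 59.8150 49.0624 35.2985 17.6800 3.3425 0.0000 0.0000 0.0000
71.6986 64.2740 54.7701 42.6047 27.0323 7.0989 0.0000 0.0000 0.0000 0.0000

params: Δt=0.16933 u=1.13139 d=0.88387 q=0.52289 e^(-rΔt)=0.98688
t_9 payoffs: 71.6986 64.2740 54.7701 42.6047 27.0323 7.0989 0.0000 0.0000 0.0000 0.0000
t_8: node(8,0) S=29.9949 payoff=68.2151 vs cont=66.9265 → 68.2151 [stop]  node(8,1) S=38.3950 payoff=59.8150 vs cont=58.5264 → 59.8150 [stop]  node(8,2) S=49.1476 payoff=49.0624 vs cont=47.7738 → 49.0624 [stop]  node(8,3) S=62.9115 payoff=35.2985 vs cont=34.0099 → 35.2985 [stop]  node(8,4) S=80.5300 payoff=17.6800 vs cont=16.3914 → 17.6800 [stop]  node(8,5) S=103.0826 payoff=0.0000 vs cont=3.3425 → 3.3425 [wait]  node(8,6) S=131.9511 payoff=0.0000 vs cont=0.0000 → 0.0000 [wait]  node(8,7) S=168.9043 payoff=0.0000 vs cont=0.0000 → 0.0000 [wait]  node(8,8) S=216.2063 payoff=0.0000 vs cont=0.0000 → 0.0000 [wait]  ⇒ S*(8)=80.5300
t_7: node(7,0) S=33.9360 payoff=64.2740 vs cont=62.9853 → 64.2740 [stop]  node(7,1) S=43.4399 payoff=54.7701 vs cont=53.4815 → 54.7701 [stop]  node(7,2) S=55.6053 payoff=42.6047 vs cont=41.3161 → 42.6047 [stop]  node(7,3) S=71.1777 payoff=27.0323 vs cont=25.7437 → 27.0323 [stop]  node(7,4) S=91.1111 payoff=7.0989 vs cont=10.0494 → 10.0494 [wait]  node(7,5) S=116.6270 payoff=0.0000 vs cont=1.5738 → 1.5738 [wait]  node(7,6) S=149.2887 payoff=0.0000 vs cont=0.0000 → 0.0000 [wait]  node(7,7) S=191.0973 payoff=0.0000 vs cont=0.0000 → 0.0000 [wait]  ⇒ S*(7)=71.1777
t_6: node(6,0) S=38.3950 payoff=59.8150 vs cont=58.5264 → 59.8150 [stop]  node(6,1) S=49.1476 payoff=49.0624 vs cont=47.7738 → 49.0624 [stop]  node(6,2) S=62.9115 payoff=35.2985 vs cont=34.0099 → 35.2985 [stop]  node(6,3) S=80.5300 payoff=17.6800 vs cont=17.9140 → 17.9140 [wait]  node(6,4) S=103.0826 payoff=0.0000 vs cont=5.5439 → 5.5439 [wait]  node(6,5) S=131.9511 payoff=0.0000 vs cont=0.7410 → 0.7410 [wait]  node(6,6) S=168.9043 payoff=0.0000 vs cont=0.0000 → 0.0000 [wait]  ⇒ S*(6)=62.9115
t_5: node(5,0) S=43.4399 payoff=54.7701 vs cont=53.4815 → 54.7701 [stop]  node(5,1) S=55.6053 payoff=42.6047 vs cont=41.3161 → 42.6047 [stop]  node(5,2) S=71.1777 payoff=27.0323 vs cont=25.8644 → 27.0323 [stop]  node(5,3) S=91.1111 payoff=7.0989 vs cont=11.2956 → 11.2956 [wait]  node(5,4) S=116.6270 payoff=0.0000 vs cont=2.9927 → 2.9927 [wait]  node(5,5) S=149.2887 payoff=0.0000 vs cont=0.3489 → 0.3489 [wait]  ⇒ S*(5)=71.1777
t_4: node(4,0) S=49.1476 payoff=49.0624 vs cont=47.7738 → 49.0624 [stop]  node(4,1) S=62.9115 payoff=35.2985 vs cont=34.0099 → 35.2985 [stop]  node(4,2) S=80.5300 payoff=17.6800 vs cont=18.5570 → 18.5570 [wait]  node(4,3) S=103.0826 payoff=0.0000 vs cont=6.8629 → 6.8629 [wait]  node(4,4) S=131.9511 payoff=0.0000 vs cont=1.5892 → 1.5892 [wait]  ⇒ S*(4)=62.9115
t_3: node(3,0) S=55.6053 payoff=42.6047 vs cont=41.3161 → 42.6047 [stop]  node(3,1) S=71.1777 payoff=27.0323 vs cont=26.1963 → 27.0323 [stop]  node(3,2) S=91.1111 payoff=7.0989 vs cont=12.2790 → 12.2790 [wait]  node(3,3) S=116.6270 payoff=0.0000 vs cont=4.0514 → 4.0514 [wait]  ⇒ S*(3)=71.1777
t_2: node(2,0) S=62.9115 payoff=35.2985 vs cont=34.0099 → 35.2985 [stop]  node(2,1) S=80.5300 payoff=17.6800 vs cont=19.0645 → 19.0645 [wait]  node(2,2) S=103.0826 payoff=0.0000 vs cont=7.8722 → 7.8722 [wait]  ⇒ S*(2)=62.9115
t_1: node(1,0) S=71.1777 payoff=27.0323 vs cont=26.4581 → 27.0323 [stop]  node(1,1) S=91.1111 payoff=7.0989 vs cont=13.0388 → 13.0388 [wait]  ⇒ S*(1)=71.1777
t_0: node(0,0) S=80.5300 payoff=17.6800 vs cont=19.4566 → 19.4566 [wait]  ⇒ S*(0)=-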